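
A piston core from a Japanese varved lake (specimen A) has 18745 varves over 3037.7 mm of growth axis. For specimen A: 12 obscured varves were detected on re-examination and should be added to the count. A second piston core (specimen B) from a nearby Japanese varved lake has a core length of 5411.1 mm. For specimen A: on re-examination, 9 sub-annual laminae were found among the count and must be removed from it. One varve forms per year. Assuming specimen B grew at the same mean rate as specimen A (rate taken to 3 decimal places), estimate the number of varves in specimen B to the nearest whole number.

33402 varves

Specimen A: after corrections the count is 18745 − 9 + 12 = 18748 varves.
A: 3037.7 mm over 18748 years gives 3037.7 / 18748 ≈ 0.162 mm/year.
For B, 5411.1 / 0.162 = 33401.85 years ≈ 33402 varves.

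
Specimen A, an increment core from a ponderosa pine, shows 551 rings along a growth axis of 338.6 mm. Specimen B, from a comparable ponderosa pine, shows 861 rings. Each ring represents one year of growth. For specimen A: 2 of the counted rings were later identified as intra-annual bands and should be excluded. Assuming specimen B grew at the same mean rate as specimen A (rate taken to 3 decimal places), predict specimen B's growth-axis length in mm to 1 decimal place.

531.2 mm

Specimen A: true ring count = 551 − 2 = 549.
A: Extension rate ≈ 338.6 / 549 = 0.617 mm/yr.
B's length ≈ 0.617 × 861 = 531.2 mm.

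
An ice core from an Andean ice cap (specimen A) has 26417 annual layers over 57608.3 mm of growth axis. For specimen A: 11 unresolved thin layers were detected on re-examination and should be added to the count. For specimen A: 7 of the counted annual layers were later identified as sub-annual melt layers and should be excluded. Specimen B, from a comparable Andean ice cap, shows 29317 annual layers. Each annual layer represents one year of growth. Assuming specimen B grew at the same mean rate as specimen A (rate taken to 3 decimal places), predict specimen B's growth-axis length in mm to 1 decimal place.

63911.1 mm

Specimen A: correcting the raw count gives 26417 − 7 + 11 = 26421 true annual layers.
A: Mean rate = 57608.3 mm / 26421 years ≈ 2.180 mm per year.
Length of B = 2.180 × 29317 = 63911.1 mm.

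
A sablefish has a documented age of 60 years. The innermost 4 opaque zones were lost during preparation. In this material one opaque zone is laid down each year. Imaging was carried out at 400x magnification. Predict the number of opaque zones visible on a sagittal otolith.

One opaque zone per year gives 60 opaque zones over 60 years.
Less the 4 uncaptured opaque zones: 60 − 4 = 56.

56 opaque zones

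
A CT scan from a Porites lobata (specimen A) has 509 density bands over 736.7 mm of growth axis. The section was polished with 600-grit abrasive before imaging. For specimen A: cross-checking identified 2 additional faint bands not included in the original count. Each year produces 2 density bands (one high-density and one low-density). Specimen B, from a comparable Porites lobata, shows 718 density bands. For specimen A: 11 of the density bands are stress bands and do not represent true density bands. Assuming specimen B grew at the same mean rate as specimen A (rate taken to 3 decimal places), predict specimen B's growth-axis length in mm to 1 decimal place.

1058.0 mm

Specimen A: after corrections the count is 509 − 11 + 2 = 500 density bands.
Specimen A: dividing by 2 density bands per year: 500 / 2 = 250 years.
A: 736.7 mm over 250 years gives 736.7 / 250 ≈ 2.947 mm/yr.
Specimen B: dividing by 2 density bands per year: 718 / 2 = 359 years. Length of B = 2.947 × 359 = 1058.0 mm.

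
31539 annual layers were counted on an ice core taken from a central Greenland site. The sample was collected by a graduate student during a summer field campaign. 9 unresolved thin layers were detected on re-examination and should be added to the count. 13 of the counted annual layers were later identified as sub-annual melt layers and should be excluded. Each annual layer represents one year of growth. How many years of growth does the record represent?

Correcting the raw count gives 31539 − 13 + 9 = 31535 true annual layers.
At one annual layer per year, that is 31535 years.

31535 years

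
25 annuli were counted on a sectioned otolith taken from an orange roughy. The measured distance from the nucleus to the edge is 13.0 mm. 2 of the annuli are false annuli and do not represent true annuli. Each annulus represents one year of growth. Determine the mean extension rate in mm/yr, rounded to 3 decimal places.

0.565 mm/yr

Correcting the raw count gives 25 − 2 = 23 true annuli.
13.0 mm over 23 years gives 13.0 / 23 ≈ 0.565 mm/yr.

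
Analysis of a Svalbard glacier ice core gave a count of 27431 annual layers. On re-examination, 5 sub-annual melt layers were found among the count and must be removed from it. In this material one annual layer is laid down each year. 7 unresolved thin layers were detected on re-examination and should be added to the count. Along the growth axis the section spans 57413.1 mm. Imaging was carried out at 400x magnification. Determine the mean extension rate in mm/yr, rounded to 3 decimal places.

After corrections the count is 27431 − 5 + 7 = 27433 annual layers.
57413.1 mm over 27433 years gives 57413.1 / 27433 ≈ 2.093 mm/yr.

2.093 mm/yr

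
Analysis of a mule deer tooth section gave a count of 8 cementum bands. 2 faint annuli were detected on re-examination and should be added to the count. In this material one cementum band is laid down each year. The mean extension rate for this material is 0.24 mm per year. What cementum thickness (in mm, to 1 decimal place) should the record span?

Adjusted count: 8 + 2 = 10 cementum bands.
Length ≈ 0.24 × 10 = 2.4 mm.

2.4 mm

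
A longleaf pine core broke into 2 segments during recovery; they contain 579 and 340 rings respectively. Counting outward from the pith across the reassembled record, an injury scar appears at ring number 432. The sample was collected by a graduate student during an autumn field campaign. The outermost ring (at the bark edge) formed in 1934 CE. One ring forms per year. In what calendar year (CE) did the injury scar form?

1447 CE

Total rings = 579 + 340 = 919.
Between ring 432 and the bark edge there are 919 − 432 = 487 rings.
1934 − 487 = 1447 CE.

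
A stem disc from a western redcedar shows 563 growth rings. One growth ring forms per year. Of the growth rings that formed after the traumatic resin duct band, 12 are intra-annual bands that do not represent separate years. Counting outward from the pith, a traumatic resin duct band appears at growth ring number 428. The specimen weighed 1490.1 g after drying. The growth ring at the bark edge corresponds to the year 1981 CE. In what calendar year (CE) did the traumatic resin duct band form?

563 − 428 = 135 growth rings lie beyond the traumatic resin duct band toward the bark edge.
135 − 12 false = 123 true growth rings after the traumatic resin duct band.
Counting back 123 years from 1981 CE places the traumatic resin duct band in 1981 − 123 = 1858 CE.

1858 CE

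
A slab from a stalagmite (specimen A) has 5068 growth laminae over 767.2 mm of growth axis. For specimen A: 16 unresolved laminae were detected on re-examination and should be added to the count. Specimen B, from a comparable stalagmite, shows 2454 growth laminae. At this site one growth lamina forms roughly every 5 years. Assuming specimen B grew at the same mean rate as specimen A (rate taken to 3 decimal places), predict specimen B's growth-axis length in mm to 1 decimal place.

Specimen A: true growth lamina count = 5068 + 16 = 5084.
Specimen A: multiplying by 5 years per growth lamina: 5084 × 5 = 25420 years.
A: Mean rate = 767.2 mm / 25420 years ≈ 0.030 mm/year.
Specimen B: multiplying by 5 years per growth lamina: 2454 × 5 = 12270 years. Length of B = 0.030 × 12270 = 368.1 mm.

368.1 mm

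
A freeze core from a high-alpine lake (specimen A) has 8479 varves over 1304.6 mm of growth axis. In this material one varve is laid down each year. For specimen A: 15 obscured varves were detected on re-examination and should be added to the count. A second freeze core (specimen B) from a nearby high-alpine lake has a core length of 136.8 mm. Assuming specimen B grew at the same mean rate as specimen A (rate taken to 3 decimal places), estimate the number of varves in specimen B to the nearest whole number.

888 varves

Specimen A: adjusted count: 8479 + 15 = 8494 varves.
A: Mean rate = 1304.6 mm / 8494 years ≈ 0.154 mm/year.
Specimen B: 136.8 mm / 0.154 mm per year = 888.31 years ≈ 888 varves.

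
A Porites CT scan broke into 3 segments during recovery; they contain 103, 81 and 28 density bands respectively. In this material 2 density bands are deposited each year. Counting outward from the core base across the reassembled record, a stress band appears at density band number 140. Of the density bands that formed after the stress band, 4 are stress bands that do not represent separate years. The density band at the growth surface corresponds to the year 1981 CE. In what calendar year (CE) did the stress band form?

Total density bands = 103 + 81 + 28 = 212.
The stress band sits at density band 140 from the core base, so 212 − 140 = 72 density bands formed after it.
Removing the 4 false density bands leaves 72 − 4 = 68 true density bands beyond the stress band.
With 2 density bands per year, 68 / 2 = 34 years.
Counting back 34 years from 1981 CE places the stress band in 1981 − 34 = 1947 CE.

1947 CE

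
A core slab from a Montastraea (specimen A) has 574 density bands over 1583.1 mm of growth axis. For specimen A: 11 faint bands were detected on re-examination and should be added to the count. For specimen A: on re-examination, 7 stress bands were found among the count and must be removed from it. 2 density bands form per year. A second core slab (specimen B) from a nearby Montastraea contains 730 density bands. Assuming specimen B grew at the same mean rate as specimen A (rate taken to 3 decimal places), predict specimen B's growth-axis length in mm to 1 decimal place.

1999.5 mm

Specimen A: after corrections the count is 574 − 7 + 11 = 578 density bands.
Specimen A: with 2 density bands per year, 578 / 2 = 289 years.
A: Extension rate ≈ 1583.1 / 289 = 5.478 mm per year.
Specimen B: dividing by 2 density bands per year: 730 / 2 = 365 years. B's length ≈ 5.478 × 365 = 1999.5 mm.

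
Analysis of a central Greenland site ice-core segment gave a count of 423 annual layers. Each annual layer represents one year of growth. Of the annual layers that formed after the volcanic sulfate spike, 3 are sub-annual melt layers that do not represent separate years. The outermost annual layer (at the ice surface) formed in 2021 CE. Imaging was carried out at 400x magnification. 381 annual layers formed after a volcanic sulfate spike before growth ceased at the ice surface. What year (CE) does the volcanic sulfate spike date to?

381 annual layers post-date the volcanic sulfate spike.
381 − 3 false = 378 true annual layers after the volcanic sulfate spike.
The annual layer at the ice surface is 2021 CE, so the volcanic sulfate spike dates to 2021 − 378 = 1643 CE.

1643 CE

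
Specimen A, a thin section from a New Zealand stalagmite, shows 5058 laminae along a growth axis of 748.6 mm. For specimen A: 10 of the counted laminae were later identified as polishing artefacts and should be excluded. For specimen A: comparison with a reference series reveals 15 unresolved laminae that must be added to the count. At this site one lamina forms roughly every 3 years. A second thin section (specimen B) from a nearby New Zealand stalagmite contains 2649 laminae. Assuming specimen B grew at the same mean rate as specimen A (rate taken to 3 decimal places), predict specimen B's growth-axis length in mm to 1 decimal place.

Specimen A: true lamina count = 5058 − 10 + 15 = 5063.
Specimen A: at 3 years per lamina, 5063 × 3 = 15189 years.
A: Extension rate ≈ 748.6 / 15189 = 0.049 mm/year.
Specimen B: multiplying by 3 years per lamina: 2649 × 3 = 7947 years. Length of B = 0.049 × 7947 = 389.4 mm.

389.4 mm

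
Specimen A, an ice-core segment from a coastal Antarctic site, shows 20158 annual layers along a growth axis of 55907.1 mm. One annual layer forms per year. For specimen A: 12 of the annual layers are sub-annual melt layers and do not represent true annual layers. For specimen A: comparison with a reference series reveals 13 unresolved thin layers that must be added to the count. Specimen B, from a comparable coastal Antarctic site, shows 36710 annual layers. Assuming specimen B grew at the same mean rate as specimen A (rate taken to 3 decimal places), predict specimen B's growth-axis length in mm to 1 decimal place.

Specimen A: adjusted count: 20158 − 12 + 13 = 20159 annual layers.
A: Extension rate ≈ 55907.1 / 20159 = 2.773 mm per year.
Length of B = 2.773 × 36710 = 101796.8 mm.

101796.8 mm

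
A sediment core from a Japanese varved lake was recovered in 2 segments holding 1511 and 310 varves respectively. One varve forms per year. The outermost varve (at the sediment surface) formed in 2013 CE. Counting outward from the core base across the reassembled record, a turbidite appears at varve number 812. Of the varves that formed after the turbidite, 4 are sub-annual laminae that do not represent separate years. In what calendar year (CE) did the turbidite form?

1008 CE

Total varves = 1511 + 310 = 1821.
Between varve 812 and the sediment surface there are 1821 − 812 = 1009 varves.
Removing the 4 false varves leaves 1009 − 4 = 1005 true varves beyond the turbidite.
2013 − 1005 = 1008 CE.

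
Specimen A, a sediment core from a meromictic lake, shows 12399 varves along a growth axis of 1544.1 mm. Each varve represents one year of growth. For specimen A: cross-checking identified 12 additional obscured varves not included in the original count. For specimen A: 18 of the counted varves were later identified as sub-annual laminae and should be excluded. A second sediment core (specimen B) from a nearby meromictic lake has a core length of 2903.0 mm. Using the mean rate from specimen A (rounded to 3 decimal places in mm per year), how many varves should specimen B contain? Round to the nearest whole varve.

Specimen A: adjusted count: 12399 − 18 + 12 = 12393 varves.
A: Extension rate ≈ 1544.1 / 12393 = 0.125 mm/year.
For B, 2903.0 / 0.125 = 23224.00 years ≈ 23224 varves.

23224 varves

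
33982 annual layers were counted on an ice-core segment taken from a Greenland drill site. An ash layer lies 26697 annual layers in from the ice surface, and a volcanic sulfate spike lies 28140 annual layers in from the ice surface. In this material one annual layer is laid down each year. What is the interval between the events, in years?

28140 − 26697 = 1443 annual layers lie between the two events.
That is 1443 years at one annual layer per year.

1443 years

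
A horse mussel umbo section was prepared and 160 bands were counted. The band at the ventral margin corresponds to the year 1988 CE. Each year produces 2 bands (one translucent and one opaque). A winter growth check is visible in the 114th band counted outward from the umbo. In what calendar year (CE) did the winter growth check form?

1965 CE

Between band 114 and the ventral margin there are 160 − 114 = 46 bands.
46 bands at 2 per year is 46 / 2 = 23 years.
1988 − 23 = 1965 CE.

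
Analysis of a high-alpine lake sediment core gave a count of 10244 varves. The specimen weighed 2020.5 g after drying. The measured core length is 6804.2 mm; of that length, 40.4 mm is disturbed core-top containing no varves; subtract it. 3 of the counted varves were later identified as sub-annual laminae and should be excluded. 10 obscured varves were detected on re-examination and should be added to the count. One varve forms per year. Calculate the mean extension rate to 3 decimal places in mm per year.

After corrections the count is 10244 − 3 + 10 = 10251 varves.
Net length = 6804.2 − 40.4 = 6763.8 mm.
Extension rate ≈ 6763.8 / 10251 = 0.660 mm per year.

0.660 mm per year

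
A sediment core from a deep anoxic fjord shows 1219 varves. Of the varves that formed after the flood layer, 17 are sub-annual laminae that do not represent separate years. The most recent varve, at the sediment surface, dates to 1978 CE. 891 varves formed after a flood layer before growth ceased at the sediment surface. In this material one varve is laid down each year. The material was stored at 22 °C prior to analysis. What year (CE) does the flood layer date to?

891 varves post-date the flood layer.
891 − 17 false = 874 true varves after the flood layer.
The varve at the sediment surface is 1978 CE, so the flood layer dates to 1978 − 874 = 1104 CE.

1104 CE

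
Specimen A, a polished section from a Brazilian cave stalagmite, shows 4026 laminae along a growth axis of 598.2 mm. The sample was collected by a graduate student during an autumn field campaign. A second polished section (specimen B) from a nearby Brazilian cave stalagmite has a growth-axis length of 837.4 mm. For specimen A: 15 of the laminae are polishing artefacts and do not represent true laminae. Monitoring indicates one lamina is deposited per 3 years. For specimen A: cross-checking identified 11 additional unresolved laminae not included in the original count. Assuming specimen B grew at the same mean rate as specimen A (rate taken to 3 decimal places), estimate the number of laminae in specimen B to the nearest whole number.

Specimen A: true lamina count = 4026 − 15 + 11 = 4022.
Specimen A: at 3 years per lamina, 4022 × 3 = 12066 years.
A: Extension rate ≈ 598.2 / 12066 = 0.050 mm/year.
Specimen B: 837.4 mm / 0.050 mm per year = 16748.00 years; at 3 years per lamina that is 16748.00 / 3 ≈ 5583 laminae.

5583 laminae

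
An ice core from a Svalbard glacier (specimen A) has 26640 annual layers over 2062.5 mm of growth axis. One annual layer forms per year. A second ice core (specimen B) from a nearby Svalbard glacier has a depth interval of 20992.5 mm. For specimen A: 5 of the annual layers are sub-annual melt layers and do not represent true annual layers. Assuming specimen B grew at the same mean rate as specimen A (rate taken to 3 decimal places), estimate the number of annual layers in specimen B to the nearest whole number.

Specimen A: true annual layer count = 26640 − 5 = 26635.
A: Extension rate ≈ 2062.5 / 26635 = 0.077 mm per year.
Specimen B: 20992.5 mm / 0.077 mm per year = 272629.87 years ≈ 272630 annual layers.

272630 annual layers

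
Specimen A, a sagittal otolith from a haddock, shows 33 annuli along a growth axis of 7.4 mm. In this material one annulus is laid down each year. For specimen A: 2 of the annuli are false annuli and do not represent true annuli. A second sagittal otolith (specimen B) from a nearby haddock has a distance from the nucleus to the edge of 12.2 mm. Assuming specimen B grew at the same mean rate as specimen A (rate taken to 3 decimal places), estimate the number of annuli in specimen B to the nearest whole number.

51 annuli

Specimen A: adjusted count: 33 − 2 = 31 annuli.
A: Mean rate = 7.4 mm / 31 years ≈ 0.239 mm/year.
Specimen B: 12.2 mm / 0.239 mm per year = 51.05 years ≈ 51 annuli.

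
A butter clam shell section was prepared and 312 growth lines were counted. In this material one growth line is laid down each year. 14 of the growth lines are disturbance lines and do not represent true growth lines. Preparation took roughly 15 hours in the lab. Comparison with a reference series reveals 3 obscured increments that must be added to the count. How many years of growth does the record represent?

301 yr

Correcting the raw count gives 312 − 14 + 3 = 301 true growth lines.
At one growth line per year, that is 301 years.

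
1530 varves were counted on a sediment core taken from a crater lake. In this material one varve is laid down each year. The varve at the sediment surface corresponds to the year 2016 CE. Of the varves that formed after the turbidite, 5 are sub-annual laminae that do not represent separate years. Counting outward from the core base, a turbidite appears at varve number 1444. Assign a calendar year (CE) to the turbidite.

The turbidite sits at varve 1444 from the core base, so 1530 − 1444 = 86 varves formed after it.
Excluding 5 false varves: 86 − 5 = 81.
2016 − 81 = 1935 CE.

1935 CE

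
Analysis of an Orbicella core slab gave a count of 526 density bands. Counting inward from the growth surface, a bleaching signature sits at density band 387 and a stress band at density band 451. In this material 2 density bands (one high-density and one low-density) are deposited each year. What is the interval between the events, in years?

451 − 387 = 64 density bands lie between the two events.
64 density bands at 2 per year is 64 / 2 = 32 years.

32 years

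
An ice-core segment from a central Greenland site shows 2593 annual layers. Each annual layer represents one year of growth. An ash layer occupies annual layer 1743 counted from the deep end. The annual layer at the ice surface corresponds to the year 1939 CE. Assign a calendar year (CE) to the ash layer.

Between annual layer 1743 and the ice surface there are 2593 − 1743 = 850 annual layers.
The annual layer at the ice surface is 1939 CE, so the ash layer dates to 1939 − 850 = 1089 CE.

1089 CE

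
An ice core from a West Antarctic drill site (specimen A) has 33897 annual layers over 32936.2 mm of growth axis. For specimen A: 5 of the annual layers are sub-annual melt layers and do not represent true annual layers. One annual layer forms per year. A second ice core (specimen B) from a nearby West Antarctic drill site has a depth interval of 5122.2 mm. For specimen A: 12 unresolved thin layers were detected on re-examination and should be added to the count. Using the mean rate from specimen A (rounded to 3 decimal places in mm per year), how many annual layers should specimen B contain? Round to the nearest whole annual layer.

Specimen A: adjusted count: 33897 − 5 + 12 = 33904 annual layers.
A: 32936.2 mm over 33904 years gives 32936.2 / 33904 ≈ 0.971 mm/yr.
For B, 5122.2 / 0.971 = 5275.18 years ≈ 5275 annual layers.

5275 annual layers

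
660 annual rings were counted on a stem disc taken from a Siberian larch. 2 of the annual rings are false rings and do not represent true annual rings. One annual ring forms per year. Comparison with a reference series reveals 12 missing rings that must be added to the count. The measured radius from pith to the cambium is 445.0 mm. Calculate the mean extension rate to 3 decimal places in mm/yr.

True annual ring count = 660 − 2 + 12 = 670.
Mean rate = 445.0 mm / 670 years ≈ 0.664 mm/yr.

0.664 mm/yr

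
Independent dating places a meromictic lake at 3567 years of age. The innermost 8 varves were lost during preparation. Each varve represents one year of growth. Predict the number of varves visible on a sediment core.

3559 varves

At one varve per year, 3567 years correspond to 3567 varves.
Subtracting the 8 varves not captured gives 3567 − 8 = 3559 varves in the record.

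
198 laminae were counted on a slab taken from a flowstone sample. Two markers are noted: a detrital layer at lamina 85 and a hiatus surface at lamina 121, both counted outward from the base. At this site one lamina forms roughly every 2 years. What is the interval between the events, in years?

121 − 85 = 36 laminae lie between the two events.
Multiplying by 2 years per lamina: 36 × 2 = 72 years.

72 years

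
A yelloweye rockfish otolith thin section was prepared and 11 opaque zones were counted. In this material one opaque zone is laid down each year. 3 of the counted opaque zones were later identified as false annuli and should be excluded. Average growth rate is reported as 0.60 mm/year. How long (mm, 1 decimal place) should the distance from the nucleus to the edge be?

4.8 mm

True opaque zone count = 11 − 3 = 8.
8 years at 0.60 mm/year gives 0.60 × 8 = 4.8 mm.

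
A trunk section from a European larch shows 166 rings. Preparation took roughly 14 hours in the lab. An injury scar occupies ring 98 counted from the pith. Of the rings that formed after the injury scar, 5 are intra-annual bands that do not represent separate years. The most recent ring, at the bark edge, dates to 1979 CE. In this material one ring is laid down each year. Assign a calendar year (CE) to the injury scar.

1916 CE

The injury scar sits at ring 98 from the pith, so 166 − 98 = 68 rings formed after it.
Removing the 5 false rings leaves 68 − 5 = 63 true rings beyond the injury scar.
The ring at the bark edge is 1979 CE, so the injury scar dates to 1979 − 63 = 1916 CE.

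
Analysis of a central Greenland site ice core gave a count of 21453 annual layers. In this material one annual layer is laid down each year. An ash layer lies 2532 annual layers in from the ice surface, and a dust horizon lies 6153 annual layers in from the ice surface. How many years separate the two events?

3621 yr

Separation: 6153 − 2532 = 3621 annual layers.
One annual layer per year makes the interval 3621 years.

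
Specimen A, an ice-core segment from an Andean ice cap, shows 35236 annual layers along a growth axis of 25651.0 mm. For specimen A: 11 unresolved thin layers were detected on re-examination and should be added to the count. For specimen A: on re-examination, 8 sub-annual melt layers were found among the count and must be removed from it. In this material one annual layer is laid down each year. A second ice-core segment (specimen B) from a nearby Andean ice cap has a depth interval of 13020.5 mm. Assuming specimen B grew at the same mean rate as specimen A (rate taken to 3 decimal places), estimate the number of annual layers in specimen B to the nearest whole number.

Specimen A: adjusted count: 35236 − 8 + 11 = 35239 annual layers.
A: Mean rate = 25651.0 mm / 35239 years ≈ 0.728 mm/yr.
B spans 13020.5 / 0.728 = 17885.30 years ≈ 17885 annual layers.

17885 annual layers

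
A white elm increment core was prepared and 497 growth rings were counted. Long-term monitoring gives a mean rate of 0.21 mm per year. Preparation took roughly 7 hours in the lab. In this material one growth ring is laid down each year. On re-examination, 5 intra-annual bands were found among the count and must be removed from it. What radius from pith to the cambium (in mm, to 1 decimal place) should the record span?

True growth ring count = 497 − 5 = 492.
492 years at 0.21 mm/year gives 0.21 × 492 = 103.3 mm.

103.3 mm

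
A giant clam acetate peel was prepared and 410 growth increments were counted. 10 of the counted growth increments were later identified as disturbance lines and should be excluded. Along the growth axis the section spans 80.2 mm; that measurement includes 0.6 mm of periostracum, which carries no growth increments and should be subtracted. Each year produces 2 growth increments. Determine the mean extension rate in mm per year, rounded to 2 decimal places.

0.40 mm per year

True growth increment count = 410 − 10 = 400.
400 growth increments at 2 per year is 400 / 2 = 200 years.
Removing the 0.6 mm offcut leaves 80.2 − 0.6 = 79.6 mm.
Extension rate ≈ 79.6 / 200 = 0.40 mm per year.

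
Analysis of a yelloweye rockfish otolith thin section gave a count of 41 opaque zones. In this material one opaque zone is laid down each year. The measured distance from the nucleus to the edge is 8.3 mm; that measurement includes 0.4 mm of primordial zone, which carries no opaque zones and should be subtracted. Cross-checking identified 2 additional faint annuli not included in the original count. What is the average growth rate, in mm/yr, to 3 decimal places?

0.184 mm/yr

After corrections the count is 41 + 2 = 43 opaque zones.
Net length = 8.3 − 0.4 = 7.9 mm.
7.9 mm over 43 years gives 7.9 / 43 ≈ 0.184 mm/yr.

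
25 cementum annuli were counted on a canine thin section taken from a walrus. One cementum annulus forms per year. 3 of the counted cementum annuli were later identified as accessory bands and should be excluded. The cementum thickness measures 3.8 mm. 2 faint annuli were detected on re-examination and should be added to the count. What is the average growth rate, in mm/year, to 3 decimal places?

Correcting the raw count gives 25 − 3 + 2 = 24 true cementum annuli.
Extension rate ≈ 3.8 / 24 = 0.158 mm/year.

0.158 mm/year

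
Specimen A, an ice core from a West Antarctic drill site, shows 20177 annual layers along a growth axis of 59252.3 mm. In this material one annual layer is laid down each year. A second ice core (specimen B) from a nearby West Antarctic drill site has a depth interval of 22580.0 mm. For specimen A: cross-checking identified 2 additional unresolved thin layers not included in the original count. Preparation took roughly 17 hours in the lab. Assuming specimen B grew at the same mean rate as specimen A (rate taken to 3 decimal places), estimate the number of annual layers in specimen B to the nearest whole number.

7691 annual layers

Specimen A: true annual layer count = 20177 + 2 = 20179.
A: Extension rate ≈ 59252.3 / 20179 = 2.936 mm/year.
Specimen B: 22580.0 mm / 2.936 mm per year = 7690.74 years ≈ 7691 annual layers.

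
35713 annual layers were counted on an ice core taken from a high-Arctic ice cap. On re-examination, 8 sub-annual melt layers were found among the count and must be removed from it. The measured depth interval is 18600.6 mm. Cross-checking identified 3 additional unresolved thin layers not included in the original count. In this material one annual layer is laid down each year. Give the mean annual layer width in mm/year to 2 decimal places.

Correcting the raw count gives 35713 − 8 + 3 = 35708 true annual layers.
Extension rate ≈ 18600.6 / 35708 = 0.52 mm/year.

0.52 mm/year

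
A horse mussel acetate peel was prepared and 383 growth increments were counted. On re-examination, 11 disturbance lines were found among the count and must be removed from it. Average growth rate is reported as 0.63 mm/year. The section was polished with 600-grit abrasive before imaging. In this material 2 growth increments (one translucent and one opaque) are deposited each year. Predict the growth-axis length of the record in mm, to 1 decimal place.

Correcting the raw count gives 383 − 11 = 372 true growth increments.
With 2 growth increments per year, 372 / 2 = 186 years.
Predicted length = 0.63 mm/year × 186 years = 117.2 mm.

117.2 mm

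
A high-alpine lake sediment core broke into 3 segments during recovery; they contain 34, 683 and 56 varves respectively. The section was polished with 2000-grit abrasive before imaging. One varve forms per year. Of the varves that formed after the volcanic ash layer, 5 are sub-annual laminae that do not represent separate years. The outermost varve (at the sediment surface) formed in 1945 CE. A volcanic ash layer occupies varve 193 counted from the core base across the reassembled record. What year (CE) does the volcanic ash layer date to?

Total varves = 34 + 683 + 56 = 773.
Between varve 193 and the sediment surface there are 773 − 193 = 580 varves.
Removing the 5 false varves leaves 580 − 5 = 575 true varves beyond the volcanic ash layer.
The varve at the sediment surface is 1945 CE, so the volcanic ash layer dates to 1945 − 575 = 1370 CE.

1370 CE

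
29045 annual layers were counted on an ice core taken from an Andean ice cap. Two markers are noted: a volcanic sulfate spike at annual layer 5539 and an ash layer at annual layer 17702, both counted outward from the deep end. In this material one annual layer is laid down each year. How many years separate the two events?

Separation: 17702 − 5539 = 12163 annual layers.
At one annual layer per year, 12163 years elapsed between them.

12163 yr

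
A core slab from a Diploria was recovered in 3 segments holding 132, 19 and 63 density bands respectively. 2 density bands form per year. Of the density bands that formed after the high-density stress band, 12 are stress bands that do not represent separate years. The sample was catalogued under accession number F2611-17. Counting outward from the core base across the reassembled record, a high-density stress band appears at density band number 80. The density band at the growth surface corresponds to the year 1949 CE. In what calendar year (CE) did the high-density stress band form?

Total density bands = 132 + 19 + 63 = 214.
Between density band 80 and the growth surface there are 214 − 80 = 134 density bands.
Removing the 12 false density bands leaves 134 − 12 = 122 true density bands beyond the high-density stress band.
122 density bands at 2 per year is 122 / 2 = 61 years.
Counting back 61 years from 1949 CE places the high-density stress band in 1949 − 61 = 1888 CE.

1888 CE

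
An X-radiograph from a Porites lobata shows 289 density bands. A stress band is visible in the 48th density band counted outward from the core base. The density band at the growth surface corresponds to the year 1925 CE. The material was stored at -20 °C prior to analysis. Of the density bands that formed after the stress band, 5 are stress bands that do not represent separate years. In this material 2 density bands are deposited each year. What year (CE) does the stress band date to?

The stress band sits at density band 48 from the core base, so 289 − 48 = 241 density bands formed after it.
241 − 5 false = 236 true density bands after the stress band.
With 2 density bands per year, 236 / 2 = 118 years.
The density band at the growth surface is 1925 CE, so the stress band dates to 1925 − 118 = 1807 CE.

1807 CE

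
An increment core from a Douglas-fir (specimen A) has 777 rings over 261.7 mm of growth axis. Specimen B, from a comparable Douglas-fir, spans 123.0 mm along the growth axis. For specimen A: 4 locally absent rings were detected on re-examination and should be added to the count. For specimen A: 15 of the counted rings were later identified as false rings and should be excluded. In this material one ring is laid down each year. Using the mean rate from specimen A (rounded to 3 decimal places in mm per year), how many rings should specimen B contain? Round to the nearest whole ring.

360 rings

Specimen A: adjusted count: 777 − 15 + 4 = 766 rings.
A: Mean rate = 261.7 mm / 766 years ≈ 0.342 mm per year.
For B, 123.0 / 0.342 = 359.65 years ≈ 360 rings.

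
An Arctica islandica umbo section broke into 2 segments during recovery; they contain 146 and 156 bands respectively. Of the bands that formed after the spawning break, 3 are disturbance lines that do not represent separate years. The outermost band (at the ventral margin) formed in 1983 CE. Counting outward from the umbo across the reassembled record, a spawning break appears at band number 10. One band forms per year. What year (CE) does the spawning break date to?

Total bands = 146 + 156 = 302.
302 − 10 = 292 bands lie beyond the spawning break toward the ventral margin.
292 − 3 false = 289 true bands after the spawning break.
Counting back 289 years from 1983 CE places the spawning break in 1983 − 289 = 1694 CE.

1694 CE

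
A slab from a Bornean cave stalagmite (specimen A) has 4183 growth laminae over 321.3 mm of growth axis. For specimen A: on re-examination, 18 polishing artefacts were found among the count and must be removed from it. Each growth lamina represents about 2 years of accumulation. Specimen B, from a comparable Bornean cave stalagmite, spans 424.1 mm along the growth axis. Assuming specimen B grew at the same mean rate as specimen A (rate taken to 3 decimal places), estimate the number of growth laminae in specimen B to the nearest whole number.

Specimen A: adjusted count: 4183 − 18 = 4165 growth laminae.
Specimen A: at 2 years per growth lamina, 4165 × 2 = 8330 years.
A: 321.3 mm over 8330 years gives 321.3 / 8330 ≈ 0.039 mm per year.
Specimen B: 424.1 mm / 0.039 mm per year = 10874.36 years; at 2 years per growth lamina that is 10874.36 / 2 ≈ 5437 growth laminae.

5437 growth laminae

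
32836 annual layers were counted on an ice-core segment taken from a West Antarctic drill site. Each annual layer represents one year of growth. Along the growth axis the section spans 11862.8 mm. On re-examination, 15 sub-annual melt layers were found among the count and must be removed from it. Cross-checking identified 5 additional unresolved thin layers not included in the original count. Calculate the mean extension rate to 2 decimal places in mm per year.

0.36 mm per year

Adjusted count: 32836 − 15 + 5 = 32826 annual layers.
Mean rate = 11862.8 mm / 32826 years ≈ 0.36 mm per year.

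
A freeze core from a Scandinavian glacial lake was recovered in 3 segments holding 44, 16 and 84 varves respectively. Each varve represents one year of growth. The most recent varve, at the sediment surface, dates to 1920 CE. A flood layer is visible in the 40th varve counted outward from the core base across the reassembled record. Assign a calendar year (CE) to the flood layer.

1816 CE

Total varves = 44 + 16 + 84 = 144.
The flood layer sits at varve 40 from the core base, so 144 − 40 = 104 varves formed after it.
Counting back 104 years from 1920 CE places the flood layer in 1920 − 104 = 1816 CE.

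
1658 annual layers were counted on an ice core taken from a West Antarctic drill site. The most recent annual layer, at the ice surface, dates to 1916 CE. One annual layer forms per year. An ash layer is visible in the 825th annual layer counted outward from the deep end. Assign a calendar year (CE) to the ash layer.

Between annual layer 825 and the ice surface there are 1658 − 825 = 833 annual layers.
The annual layer at the ice surface is 1916 CE, so the ash layer dates to 1916 − 833 = 1083 CE.

1083 CE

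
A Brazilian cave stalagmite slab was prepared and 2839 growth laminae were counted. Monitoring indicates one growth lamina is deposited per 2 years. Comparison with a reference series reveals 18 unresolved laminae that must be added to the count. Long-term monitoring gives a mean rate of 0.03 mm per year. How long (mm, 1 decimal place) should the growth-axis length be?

After corrections the count is 2839 + 18 = 2857 growth laminae.
At 2 years per growth lamina, 2857 × 2 = 5714 years.
Predicted length = 0.03 mm/year × 5714 years = 171.4 mm.

171.4 mm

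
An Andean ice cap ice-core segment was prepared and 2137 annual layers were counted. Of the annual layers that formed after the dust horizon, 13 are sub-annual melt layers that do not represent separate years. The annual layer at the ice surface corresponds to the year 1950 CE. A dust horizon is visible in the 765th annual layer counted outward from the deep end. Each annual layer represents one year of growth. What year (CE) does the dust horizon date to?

591 CE

Between annual layer 765 and the ice surface there are 2137 − 765 = 1372 annual layers.
1372 − 13 false = 1359 true annual layers after the dust horizon.
1950 − 1359 = 591 CE.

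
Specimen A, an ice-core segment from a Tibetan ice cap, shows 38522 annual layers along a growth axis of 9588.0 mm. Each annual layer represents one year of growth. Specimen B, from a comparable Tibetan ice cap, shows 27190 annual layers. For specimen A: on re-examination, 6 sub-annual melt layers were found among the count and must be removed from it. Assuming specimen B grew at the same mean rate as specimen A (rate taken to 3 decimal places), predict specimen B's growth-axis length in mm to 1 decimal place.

6770.3 mm

Specimen A: true annual layer count = 38522 − 6 = 38516.
A: Mean rate = 9588.0 mm / 38516 years ≈ 0.249 mm per year.
B's length ≈ 0.249 × 27190 = 6770.3 mm.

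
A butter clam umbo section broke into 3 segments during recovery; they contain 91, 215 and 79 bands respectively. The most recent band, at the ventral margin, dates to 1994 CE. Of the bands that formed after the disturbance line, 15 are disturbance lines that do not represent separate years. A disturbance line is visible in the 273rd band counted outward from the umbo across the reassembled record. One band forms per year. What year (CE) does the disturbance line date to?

1897 CE

Total bands = 91 + 215 + 79 = 385.
The disturbance line sits at band 273 from the umbo, so 385 − 273 = 112 bands formed after it.
Removing the 15 false bands leaves 112 − 15 = 97 true bands beyond the disturbance line.
The band at the ventral margin is 1994 CE, so the disturbance line dates to 1994 − 97 = 1897 CE.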